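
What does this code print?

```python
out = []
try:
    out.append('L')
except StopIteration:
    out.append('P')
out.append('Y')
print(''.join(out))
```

Execution trace: 'L' (try body, no exception) → 'Y' (after the try/except). Output: LY

Answer: LY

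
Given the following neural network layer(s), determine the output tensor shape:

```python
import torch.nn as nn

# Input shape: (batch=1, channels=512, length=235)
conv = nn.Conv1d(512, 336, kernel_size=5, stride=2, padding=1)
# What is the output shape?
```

Input: (1, 512, 235) -> Output: (1, 336, 117)

Answer: (1, 336, 117)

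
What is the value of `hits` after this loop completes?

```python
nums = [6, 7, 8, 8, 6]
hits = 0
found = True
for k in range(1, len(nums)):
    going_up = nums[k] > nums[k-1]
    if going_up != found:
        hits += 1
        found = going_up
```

Count direction changes in [6, 7, 8, 8, 6]
`hits` takes the values: 0 → 1

Answer: 1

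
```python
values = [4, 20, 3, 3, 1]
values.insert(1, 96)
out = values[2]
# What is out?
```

Trace:
`values = [4, 20, 3, 3, 1]` → values = [4, 20, 3, 3, 1]
`values.insert(1, 96)` → values = [4, 96, 20, 3, 3, 1]
`out = values[2]` → out = 20
So out = 20

Answer: 20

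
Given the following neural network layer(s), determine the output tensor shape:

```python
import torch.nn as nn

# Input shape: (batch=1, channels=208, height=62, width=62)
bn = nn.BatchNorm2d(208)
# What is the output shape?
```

Input: (1, 208, 62, 62) -> Output: (1, 208, 62, 62)

Answer: (1, 208, 62, 62)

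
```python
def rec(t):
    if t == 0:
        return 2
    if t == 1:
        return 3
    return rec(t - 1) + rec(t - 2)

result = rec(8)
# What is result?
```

Build up from base cases: rec(0)=2, rec(1)=3, rec(2)=5, rec(3)=8, rec(4)=13, rec(5)=21, rec(6)=34, ..., rec(8)=89

Answer: 89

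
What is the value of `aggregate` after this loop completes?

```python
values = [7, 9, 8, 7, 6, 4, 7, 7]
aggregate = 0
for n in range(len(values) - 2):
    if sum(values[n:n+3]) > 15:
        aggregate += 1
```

Count windows with sum > 15
`aggregate` takes the values: 0 → 1 → 2 → 3 → 4 → 5 → 6

Answer: 6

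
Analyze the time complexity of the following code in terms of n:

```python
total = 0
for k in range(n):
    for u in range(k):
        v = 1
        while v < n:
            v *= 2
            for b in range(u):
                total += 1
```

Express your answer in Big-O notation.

Each loop level contributes: n × n × log n × n. Multiplying the contributions gives O(n^3 log n).

Answer: O(n^3 log n)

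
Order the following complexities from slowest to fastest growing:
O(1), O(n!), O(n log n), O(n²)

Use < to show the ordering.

Ordered by growth rate: O(1) < O(n log n) < O(n²) < O(n!)

Answer: O(1) < O(n log n) < O(n²) < O(n!)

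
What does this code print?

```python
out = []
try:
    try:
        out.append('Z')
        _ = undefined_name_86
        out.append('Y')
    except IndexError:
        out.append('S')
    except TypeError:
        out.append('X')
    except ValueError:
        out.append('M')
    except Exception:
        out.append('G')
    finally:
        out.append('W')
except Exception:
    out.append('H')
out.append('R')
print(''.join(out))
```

Execution trace: 'Z' (inner try body) → 'G' (inner except Exception) → 'W' (inner finally) → 'R' (after the try/except). Output: ZGWR

Answer: ZGWR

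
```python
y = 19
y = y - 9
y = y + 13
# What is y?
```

Trace:
`y = 19` → y = 19
`y = y - 9` → y = 10
`y = y + 13` → y = 23
So y = 23

Answer: 23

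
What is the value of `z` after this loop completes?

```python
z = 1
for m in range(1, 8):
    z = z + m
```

Start at 1, add 1 through 7
`z` takes the values: 1 → 2 → 4 → 7 → 11 → 16 → 22 → 29

Answer: 29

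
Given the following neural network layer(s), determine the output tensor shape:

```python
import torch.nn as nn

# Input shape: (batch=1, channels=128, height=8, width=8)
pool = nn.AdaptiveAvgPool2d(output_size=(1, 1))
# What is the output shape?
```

Input: (1, 128, 8, 8) -> Output: (1, 128, 1, 1)

Answer: (1, 128, 1, 1)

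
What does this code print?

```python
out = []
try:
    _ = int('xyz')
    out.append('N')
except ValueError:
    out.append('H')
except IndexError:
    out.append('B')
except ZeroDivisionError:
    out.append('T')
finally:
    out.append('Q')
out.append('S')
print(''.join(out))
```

Execution trace: 'H' (except ValueError) → 'Q' (finally) → 'S' (after the try/except). Output: HQS

Answer: HQS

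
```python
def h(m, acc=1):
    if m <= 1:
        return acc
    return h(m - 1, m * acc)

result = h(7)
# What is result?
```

Accumulator trace (n, acc): (7, 1) -> (6, 7) -> (5, 42) -> (4, 210) -> (3, 840) -> (2, 2520) -> (1, 5040) -> return 5040

Answer: 5040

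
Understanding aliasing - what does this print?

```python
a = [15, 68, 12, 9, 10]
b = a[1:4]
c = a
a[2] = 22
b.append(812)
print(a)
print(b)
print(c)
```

Key concept: slice vs alias.
Step by step:
`a = [15, 68, 12, 9, 10]` → a = [15, 68, 12, 9, 10]
`b = a[1:4]` → b = [68, 12, 9]
`c = a` → c = [15, 68, 12, 9, 10] (same object as a)
`a[2] = 22` → a = [15, 68, 22, 9, 10] (same object as c); c = [15, 68, 22, 9, 10] (same object as a)
`b.append(812)` → b = [68, 12, 9, 812]
`print(a)` → prints [15, 68, 22, 9, 10]
`print(b)` → prints [68, 12, 9, 812]
`print(c)` → prints [15, 68, 22, 9, 10]

Answer:
[15, 68, 22, 9, 10]
[68, 12, 9, 812]
[15, 68, 22, 9, 10]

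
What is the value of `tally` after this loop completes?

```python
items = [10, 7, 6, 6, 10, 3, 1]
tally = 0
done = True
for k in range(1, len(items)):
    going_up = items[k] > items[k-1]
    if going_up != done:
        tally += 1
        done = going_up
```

Count direction changes in [10, 7, 6, 6, 10, 3, 1]
`tally` takes the values: 0 → 1 → 2 → 3

Answer: 3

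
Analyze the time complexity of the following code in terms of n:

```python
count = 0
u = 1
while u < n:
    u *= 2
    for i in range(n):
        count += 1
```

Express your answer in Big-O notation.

Each loop level contributes: log n × n. Multiplying the contributions gives O(n log n).

Answer: O(n log n)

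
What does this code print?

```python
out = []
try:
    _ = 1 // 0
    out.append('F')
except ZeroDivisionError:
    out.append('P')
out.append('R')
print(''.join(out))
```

Execution trace: 'P' (except ZeroDivisionError) → 'R' (after the try/except). Output: PR

Answer: PR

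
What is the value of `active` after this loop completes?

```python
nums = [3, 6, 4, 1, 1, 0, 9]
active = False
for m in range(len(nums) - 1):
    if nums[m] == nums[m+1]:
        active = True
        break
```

Check consecutive duplicates in [3, 6, 4, 1, 1, 0, 9]
`active` takes the values: False → True

Answer: True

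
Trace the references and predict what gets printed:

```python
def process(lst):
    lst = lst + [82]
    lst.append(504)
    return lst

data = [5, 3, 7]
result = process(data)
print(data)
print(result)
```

Key concept: rebinding parameter vs mutation.
Step by step:
`data = [5, 3, 7]` → data = [5, 3, 7]
`result = process(data)` → result = [5, 3, 7, 82, 504]
`print(data)` → prints [5, 3, 7]
`print(result)` → prints [5, 3, 7, 82, 504]

Answer:
[5, 3, 7]
[5, 3, 7, 82, 504]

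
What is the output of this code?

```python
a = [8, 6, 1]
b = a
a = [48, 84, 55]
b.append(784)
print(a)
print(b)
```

Key concept: rebinding vs mutation: a is rebound to a new list, b still points at the original.
Step by step:
`a = [8, 6, 1]` → a = [8, 6, 1]
`b = a` → b = [8, 6, 1] (same object as a)
`a = [48, 84, 55]` → a = [48, 84, 55]
`b.append(784)` → b = [8, 6, 1, 784]
`print(a)` → prints [48, 84, 55]
`print(b)` → prints [8, 6, 1, 784]

Answer:
[48, 84, 55]
[8, 6, 1, 784]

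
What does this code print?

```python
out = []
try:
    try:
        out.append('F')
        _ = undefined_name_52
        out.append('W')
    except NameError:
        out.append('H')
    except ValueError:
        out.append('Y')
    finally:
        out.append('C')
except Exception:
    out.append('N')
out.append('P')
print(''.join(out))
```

Execution trace: 'F' (inner try body) → 'H' (inner except NameError) → 'C' (inner finally) → 'P' (after the try/except). Output: FHCP

Answer: FHCP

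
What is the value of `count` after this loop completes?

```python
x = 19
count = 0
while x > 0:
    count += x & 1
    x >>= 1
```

Count set bits in 19 (binary: 0b10011)
`count` takes the values: 0 → 1 → 2 → 3

Answer: 3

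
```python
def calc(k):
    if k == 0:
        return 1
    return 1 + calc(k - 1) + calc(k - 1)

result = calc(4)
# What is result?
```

calc(k) = 1 + 2·calc(k-1), calc(0)=1. Closed form: (1+1)·2^4 - 1 = 31.

Answer: 31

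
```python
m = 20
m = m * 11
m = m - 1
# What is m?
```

Trace:
`m = 20` → m = 20
`m = m * 11` → m = 220
`m = m - 1` → m = 219
So m = 219

Answer: 219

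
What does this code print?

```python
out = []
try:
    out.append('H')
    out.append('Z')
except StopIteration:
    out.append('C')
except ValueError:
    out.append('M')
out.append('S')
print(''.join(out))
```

Execution trace: 'H' (try body) → 'Z' (try body, no exception) → 'S' (after the try/except). Output: HZS

Answer: HZS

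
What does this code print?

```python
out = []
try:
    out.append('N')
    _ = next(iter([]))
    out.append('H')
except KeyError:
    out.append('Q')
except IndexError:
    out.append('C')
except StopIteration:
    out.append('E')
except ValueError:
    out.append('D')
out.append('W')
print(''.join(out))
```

Execution trace: 'N' (try body) → 'E' (except StopIteration) → 'W' (after the try/except). Output: NEW

Answer: NEW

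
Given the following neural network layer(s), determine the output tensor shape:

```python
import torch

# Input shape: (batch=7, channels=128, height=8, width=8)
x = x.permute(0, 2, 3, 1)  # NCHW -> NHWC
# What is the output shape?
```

Input: (7, 128, 8, 8) -> Output: (7, 8, 8, 128)

Answer: (7, 8, 8, 128)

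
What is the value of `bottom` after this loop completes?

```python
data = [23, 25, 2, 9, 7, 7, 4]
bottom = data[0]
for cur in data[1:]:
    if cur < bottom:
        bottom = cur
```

Minimum of [23, 25, 2, 9, 7, 7, 4]
`bottom` takes the values: 23 → 2

Answer: 2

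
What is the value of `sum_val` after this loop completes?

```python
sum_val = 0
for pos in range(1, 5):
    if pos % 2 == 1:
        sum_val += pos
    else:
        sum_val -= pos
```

Add odd, subtract even
`sum_val` takes the values: 0 → 1 → -1 → 2 → -2

Answer: -2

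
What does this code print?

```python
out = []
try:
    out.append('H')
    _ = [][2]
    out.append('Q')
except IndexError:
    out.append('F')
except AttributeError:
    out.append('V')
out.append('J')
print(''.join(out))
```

Execution trace: 'H' (try body) → 'F' (except IndexError) → 'J' (after the try/except). Output: HFJ

Answer: HFJ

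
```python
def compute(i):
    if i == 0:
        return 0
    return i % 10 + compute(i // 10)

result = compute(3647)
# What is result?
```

Sum of digits of 3647: 7 + 4 + 6 + 3 = 20

Answer: 20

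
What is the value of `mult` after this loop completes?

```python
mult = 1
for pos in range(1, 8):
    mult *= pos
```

7! = 5040
`mult` takes the values: 1 → 2 → 6 → 24 → 120 → 720 → 5040

Answer: 5040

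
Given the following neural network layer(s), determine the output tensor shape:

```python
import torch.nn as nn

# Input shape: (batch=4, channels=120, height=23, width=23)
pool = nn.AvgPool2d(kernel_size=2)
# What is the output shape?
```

Input: (4, 120, 23, 23) -> Output: (4, 120, 11, 11)

Answer: (4, 120, 11, 11)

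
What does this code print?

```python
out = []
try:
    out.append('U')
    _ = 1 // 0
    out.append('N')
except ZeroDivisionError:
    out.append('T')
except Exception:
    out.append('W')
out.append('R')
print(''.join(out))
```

Execution trace: 'U' (try body) → 'T' (except ZeroDivisionError) → 'R' (after the try/except). Output: UTR

Answer: UTR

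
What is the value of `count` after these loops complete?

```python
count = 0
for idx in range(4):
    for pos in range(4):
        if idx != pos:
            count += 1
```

4² - 4 (exclude diagonal)
`count` takes the values: 0 → 1 → 2 → 3 → 4 → 5 → 6 → 7 → 8 → 9 → 10 → 11 → 12

Answer: 12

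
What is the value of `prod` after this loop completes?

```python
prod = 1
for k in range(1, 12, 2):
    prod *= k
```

Product of 1, 3, 5, ... up to 11
`prod` takes the values: 1 → 3 → 15 → 105 → 945 → 10395

Answer: 10395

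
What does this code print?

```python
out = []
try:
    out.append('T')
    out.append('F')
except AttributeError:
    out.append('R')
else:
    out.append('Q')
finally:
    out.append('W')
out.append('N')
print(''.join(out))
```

Execution trace: 'T' (try body) → 'F' (try body, no exception) → 'Q' (else) → 'W' (finally) → 'N' (after the try/except). Output: TFQWN

Answer: TFQWN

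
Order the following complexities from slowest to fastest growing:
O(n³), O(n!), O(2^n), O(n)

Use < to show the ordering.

Ordered by growth rate: O(n) < O(n³) < O(2^n) < O(n!)

Answer: O(n) < O(n³) < O(2^n) < O(n!)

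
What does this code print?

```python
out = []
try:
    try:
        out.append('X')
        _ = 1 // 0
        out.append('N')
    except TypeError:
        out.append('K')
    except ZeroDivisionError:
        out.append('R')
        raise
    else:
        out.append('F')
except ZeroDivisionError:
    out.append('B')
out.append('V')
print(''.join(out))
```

Execution trace: 'X' (try body) → 'R' (except ZeroDivisionError) → 'B' (outer except ZeroDivisionError) → 'V' (after the try/except). Output: XRBV

Answer: XRBV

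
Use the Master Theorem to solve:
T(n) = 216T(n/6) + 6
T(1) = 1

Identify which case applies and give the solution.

a=216, b=6, f(n)=6. log_6(216) = 3. Since c=0 < 3, Case 1 applies: T(n) = Θ(n^log_b(a)) = O(n^3).

Answer: O(n^3) - Case 1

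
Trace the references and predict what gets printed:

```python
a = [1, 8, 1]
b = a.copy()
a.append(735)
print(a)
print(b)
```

Key concept: list.copy() creates independent copy.
Step by step:
`a = [1, 8, 1]` → a = [1, 8, 1]
`b = a.copy()` → b = [1, 8, 1]
`a.append(735)` → a = [1, 8, 1, 735]
`print(a)` → prints [1, 8, 1, 735]
`print(b)` → prints [1, 8, 1]

Answer:
[1, 8, 1, 735]
[1, 8, 1]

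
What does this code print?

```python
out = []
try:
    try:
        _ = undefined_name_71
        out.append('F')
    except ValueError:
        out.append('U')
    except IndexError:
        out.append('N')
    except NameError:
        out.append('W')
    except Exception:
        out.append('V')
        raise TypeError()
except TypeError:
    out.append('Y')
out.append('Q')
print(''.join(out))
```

Execution trace: 'W' (inner except NameError) → 'Q' (after the try/except). Output: WQ

Answer: WQ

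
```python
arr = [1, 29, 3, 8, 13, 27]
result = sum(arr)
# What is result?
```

Trace:
`arr = [1, 29, 3, 8, 13, 27]` → arr = [1, 29, 3, 8, 13, 27]
`result = sum(arr)` → result = 81
So result = 81

Answer: 81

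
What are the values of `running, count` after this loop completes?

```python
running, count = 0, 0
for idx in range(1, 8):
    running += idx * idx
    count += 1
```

Sum of squares and count
`running, count` takes the values: (0, 0) → (1, 0) → (1, 1) → (5, 1) → (5, 2) → (14, 2) → (14, 3) → (30, 3) → (30, 4) → (55, 4) → (55, 5) → (91, 5) → (91, 6) → (140, 6) → (140, 7)

Answer: 140, 7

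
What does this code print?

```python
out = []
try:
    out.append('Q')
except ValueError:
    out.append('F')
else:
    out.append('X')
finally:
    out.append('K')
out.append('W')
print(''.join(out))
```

Execution trace: 'Q' (try body, no exception) → 'X' (else) → 'K' (finally) → 'W' (after the try/except). Output: QXKW

Answer: QXKW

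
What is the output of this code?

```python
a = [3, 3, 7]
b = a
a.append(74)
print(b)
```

Key concept: basic list aliasing.
Step by step:
`a = [3, 3, 7]` → a = [3, 3, 7]
`b = a` → b = [3, 3, 7] (same object as a)
`a.append(74)` → a = [3, 3, 7, 74] (same object as b); b = [3, 3, 7, 74] (same object as a)
`print(b)` → prints [3, 3, 7, 74]

Answer: [3, 3, 7, 74]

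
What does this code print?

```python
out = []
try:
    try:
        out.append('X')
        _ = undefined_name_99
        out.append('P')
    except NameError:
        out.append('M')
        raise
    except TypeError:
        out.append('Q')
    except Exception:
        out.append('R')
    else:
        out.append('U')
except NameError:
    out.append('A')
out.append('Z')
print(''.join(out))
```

Execution trace: 'X' (inner try body) → 'M' (inner except NameError) → 'A' (outer except NameError) → 'Z' (after the try/except). Output: XMAZ

Answer: XMAZ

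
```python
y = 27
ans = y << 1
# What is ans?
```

Trace:
`y = 27` → y = 27
`ans = y << 1` → ans = 54
So ans = 54

Answer: 54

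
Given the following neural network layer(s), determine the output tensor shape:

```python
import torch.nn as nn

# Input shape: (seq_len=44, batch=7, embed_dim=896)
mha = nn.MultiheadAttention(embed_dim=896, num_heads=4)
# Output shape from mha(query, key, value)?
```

Input: (44, 7, 896) -> Output: (44, 7, 896)

Answer: (44, 7, 896)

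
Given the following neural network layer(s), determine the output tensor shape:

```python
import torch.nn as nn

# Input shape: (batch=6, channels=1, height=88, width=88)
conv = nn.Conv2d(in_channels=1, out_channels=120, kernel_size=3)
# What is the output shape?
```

Input: (6, 1, 88, 88) -> Output: (6, 120, 86, 86)

Answer: (6, 120, 86, 86)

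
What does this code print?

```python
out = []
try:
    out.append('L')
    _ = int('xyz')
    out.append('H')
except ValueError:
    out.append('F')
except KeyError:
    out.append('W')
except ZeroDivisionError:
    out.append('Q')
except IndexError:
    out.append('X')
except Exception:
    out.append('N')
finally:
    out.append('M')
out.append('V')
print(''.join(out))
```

Execution trace: 'L' (try body) → 'F' (except ValueError) → 'M' (finally) → 'V' (after the try/except). Output: LFMV

Answer: LFMV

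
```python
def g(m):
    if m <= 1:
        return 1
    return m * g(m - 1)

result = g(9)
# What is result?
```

g(9) = 9 * 8 * 7 * 6 * 5 * 4 * 3 * 2 * 1 = 362880

Answer: 362880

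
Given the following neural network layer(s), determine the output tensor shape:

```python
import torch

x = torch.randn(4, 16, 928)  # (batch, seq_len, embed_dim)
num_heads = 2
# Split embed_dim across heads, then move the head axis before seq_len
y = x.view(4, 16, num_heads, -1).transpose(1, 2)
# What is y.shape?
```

Input: (4, 16, 928) -> head_dim = 928 // 2 = 464; after view: (4, 16, 2, 464) -> after transpose(1, 2): (4, 2, 16, 464) -> Output: (4, 2, 16, 464)

Answer: (4, 2, 16, 464)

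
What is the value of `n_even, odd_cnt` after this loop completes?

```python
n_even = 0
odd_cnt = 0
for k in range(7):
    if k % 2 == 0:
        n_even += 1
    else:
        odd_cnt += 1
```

Count evens and odds in range(7)
`n_even, odd_cnt` takes the values: (0, 0) → (1, 0) → (1, 1) → (2, 1) → (2, 2) → (3, 2) → (3, 3) → (4, 3)

Answer: 4, 3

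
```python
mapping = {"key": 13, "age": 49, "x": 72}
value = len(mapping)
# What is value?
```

Trace:
`mapping = {"key": 13, "age": 49, "x": 72}` → mapping = {'key': 13, 'age': 49, 'x': 72}
`value = len(mapping)` → value = 3
So value = 3

Answer: 3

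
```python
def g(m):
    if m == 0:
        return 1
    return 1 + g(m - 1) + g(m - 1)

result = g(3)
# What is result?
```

g(m) = 1 + 2·g(m-1), g(0)=1. Closed form: (1+1)·2^3 - 1 = 15.

Answer: 15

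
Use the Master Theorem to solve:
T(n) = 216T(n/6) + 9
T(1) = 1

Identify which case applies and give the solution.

a=216, b=6, f(n)=9. log_6(216) = 3. Since c=0 < 3, Case 1 applies: T(n) = Θ(n^log_b(a)) = O(n^3).

Answer: O(n^3) - Case 1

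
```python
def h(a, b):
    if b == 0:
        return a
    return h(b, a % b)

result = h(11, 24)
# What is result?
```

h(11, 24) -> h(24, 11) -> h(11, 2) -> h(2, 1) -> h(1, 0) -> 1

Answer: 1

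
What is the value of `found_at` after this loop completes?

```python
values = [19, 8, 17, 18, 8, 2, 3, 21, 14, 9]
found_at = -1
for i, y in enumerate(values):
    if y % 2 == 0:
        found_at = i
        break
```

First even number index in [19, 8, 17, 18, 8, 2, 3, 21, 14, 9]
`found_at` takes the values: -1 → 1

Answer: 1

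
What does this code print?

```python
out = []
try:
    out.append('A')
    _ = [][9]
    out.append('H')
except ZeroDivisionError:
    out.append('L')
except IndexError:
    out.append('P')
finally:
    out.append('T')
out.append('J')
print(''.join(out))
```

Execution trace: 'A' (try body) → 'P' (except IndexError) → 'T' (finally) → 'J' (after the try/except). Output: APTJ

Answer: APTJ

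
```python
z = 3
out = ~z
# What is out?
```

Trace:
`z = 3` → z = 3
`out = ~z` → out = -4
So out = -4

Answer: -4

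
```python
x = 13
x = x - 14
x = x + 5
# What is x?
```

Trace:
`x = 13` → x = 13
`x = x - 14` → x = -1
`x = x + 5` → x = 4
So x = 4

Answer: 4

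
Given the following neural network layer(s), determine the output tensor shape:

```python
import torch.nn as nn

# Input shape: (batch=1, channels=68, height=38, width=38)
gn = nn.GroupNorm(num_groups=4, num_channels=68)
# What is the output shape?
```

Input: (1, 68, 38, 38) -> Output: (1, 68, 38, 38)

Answer: (1, 68, 38, 38)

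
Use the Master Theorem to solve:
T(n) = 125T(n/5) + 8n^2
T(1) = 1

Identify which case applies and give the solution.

a=125, b=5, f(n)=8n^2. log_5(125) = 3. Since c=2 < 3, Case 1 applies: T(n) = Θ(n^log_b(a)) = O(n^3).

Answer: O(n^3) - Case 1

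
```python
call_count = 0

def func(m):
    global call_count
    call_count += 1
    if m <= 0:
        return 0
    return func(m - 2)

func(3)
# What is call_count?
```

Linear recursion stepping by 2: 3 calls from m=3 down to ≤0.

Answer: 3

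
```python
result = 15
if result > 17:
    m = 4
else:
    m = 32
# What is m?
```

Trace:
`result = 15` → result = 15
`if result > 17: ...` → result > 17 is False, take else branch → m = 32
So m = 32

Answer: 32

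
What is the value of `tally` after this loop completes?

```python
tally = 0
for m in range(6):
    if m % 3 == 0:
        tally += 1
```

Count numbers divisible by 3 in range(6)
`tally` takes the values: 0 → 1 → 2

Answer: 2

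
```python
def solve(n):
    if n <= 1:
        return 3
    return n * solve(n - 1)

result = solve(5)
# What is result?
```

solve(5) = 5 * 4 * 3 * 2 * 3 = 360

Answer: 360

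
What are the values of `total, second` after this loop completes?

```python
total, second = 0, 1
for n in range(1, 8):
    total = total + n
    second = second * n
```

Sum and factorial of 1 to 7
`total, second` takes the values: (0, 1) → (1, 1) → (3, 1) → (3, 2) → (6, 2) → (6, 6) → (10, 6) → (10, 24) → (15, 24) → (15, 120) → (21, 120) → (21, 720) → (28, 720) → (28, 5040)

Answer: 28, 5040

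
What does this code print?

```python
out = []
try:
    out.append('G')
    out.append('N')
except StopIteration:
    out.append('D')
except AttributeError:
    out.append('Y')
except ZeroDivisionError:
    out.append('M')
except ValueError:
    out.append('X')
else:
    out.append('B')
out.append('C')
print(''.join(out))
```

Execution trace: 'G' (try body) → 'N' (try body, no exception) → 'B' (else) → 'C' (after the try/except). Output: GNBC

Answer: GNBC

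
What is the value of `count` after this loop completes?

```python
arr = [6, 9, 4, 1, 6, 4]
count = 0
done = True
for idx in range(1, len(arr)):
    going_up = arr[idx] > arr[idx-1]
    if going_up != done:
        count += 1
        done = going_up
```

Count direction changes in [6, 9, 4, 1, 6, 4]
`count` takes the values: 0 → 1 → 2 → 3

Answer: 3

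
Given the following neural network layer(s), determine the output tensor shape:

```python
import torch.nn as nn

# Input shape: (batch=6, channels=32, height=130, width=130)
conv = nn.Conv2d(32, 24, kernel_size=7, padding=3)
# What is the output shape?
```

Input: (6, 32, 130, 130) -> Output: (6, 24, 130, 130)

Answer: (6, 24, 130, 130)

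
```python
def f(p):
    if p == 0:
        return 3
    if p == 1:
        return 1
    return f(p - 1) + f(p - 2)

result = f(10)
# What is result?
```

Build up from base cases: f(0)=3, f(1)=1, f(2)=4, f(3)=5, f(4)=9, f(5)=14, f(6)=23, ..., f(10)=157

Answer: 157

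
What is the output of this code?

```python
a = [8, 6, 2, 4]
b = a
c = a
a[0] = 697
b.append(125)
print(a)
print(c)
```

Key concept: multiple aliases.
Step by step:
`a = [8, 6, 2, 4]` → a = [8, 6, 2, 4]
`b = a` → b = [8, 6, 2, 4] (same object as a)
`c = a` → c = [8, 6, 2, 4] (same object as a, b)
`a[0] = 697` → a = [697, 6, 2, 4] (same object as b, c); b = [697, 6, 2, 4] (same object as a, c); c = [697, 6, 2, 4] (same object as a, b)
`b.append(125)` → a = [697, 6, 2, 4, 125] (same object as b, c); b = [697, 6, 2, 4, 125] (same object as a, c); c = [697, 6, 2, 4, 125] (same object as a, b)
`print(a)` → prints [697, 6, 2, 4, 125]
`print(c)` → prints [697, 6, 2, 4, 125]

Answer:
[697, 6, 2, 4, 125]
[697, 6, 2, 4, 125]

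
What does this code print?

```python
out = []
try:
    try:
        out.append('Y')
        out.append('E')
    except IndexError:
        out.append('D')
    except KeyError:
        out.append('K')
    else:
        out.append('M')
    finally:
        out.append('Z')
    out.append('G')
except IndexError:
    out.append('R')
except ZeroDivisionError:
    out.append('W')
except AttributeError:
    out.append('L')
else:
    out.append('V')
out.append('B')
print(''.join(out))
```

Execution trace: 'Y' (inner try body) → 'E' (inner try body, no exception) → 'M' (inner else) → 'Z' (inner finally) → 'G' (try body, no exception) → 'V' (else) → 'B' (after the try/except). Output: YEMZGVB

Answer: YEMZGVB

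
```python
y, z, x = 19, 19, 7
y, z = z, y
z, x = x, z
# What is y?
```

Trace:
`y, z, x = 19, 19, 7` → y = 19; z = 19; x = 7
`y, z = z, y` → y = 19; z = 19
`z, x = x, z` → z = 7; x = 19
So y = 19

Answer: 19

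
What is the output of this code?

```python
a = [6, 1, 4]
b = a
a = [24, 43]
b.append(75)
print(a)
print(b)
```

Key concept: rebinding vs mutation: a is rebound to a new list, b still points at the original.
Step by step:
`a = [6, 1, 4]` → a = [6, 1, 4]
`b = a` → b = [6, 1, 4] (same object as a)
`a = [24, 43]` → a = [24, 43]
`b.append(75)` → b = [6, 1, 4, 75]
`print(a)` → prints [24, 43]
`print(b)` → prints [6, 1, 4, 75]

Answer:
[24, 43]
[6, 1, 4, 75]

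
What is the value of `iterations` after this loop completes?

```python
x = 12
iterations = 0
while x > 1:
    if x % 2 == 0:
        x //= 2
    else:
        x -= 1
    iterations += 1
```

Steps to reduce 12 to 1
`iterations` takes the values: 0 → 1 → 2 → 3 → 4

Answer: 4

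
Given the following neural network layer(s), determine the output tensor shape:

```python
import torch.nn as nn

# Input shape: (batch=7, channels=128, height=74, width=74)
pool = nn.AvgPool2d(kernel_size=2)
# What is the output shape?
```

Input: (7, 128, 74, 74) -> Output: (7, 128, 37, 37)

Answer: (7, 128, 37, 37)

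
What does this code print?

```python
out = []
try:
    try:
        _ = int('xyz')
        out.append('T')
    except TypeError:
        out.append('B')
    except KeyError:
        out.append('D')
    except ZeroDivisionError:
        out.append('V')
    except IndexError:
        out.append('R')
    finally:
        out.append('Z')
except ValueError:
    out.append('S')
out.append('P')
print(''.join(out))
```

Execution trace: 'Z' (finally) → 'S' (outer except ValueError) → 'P' (after the try/except). Output: ZSP

Answer: ZSP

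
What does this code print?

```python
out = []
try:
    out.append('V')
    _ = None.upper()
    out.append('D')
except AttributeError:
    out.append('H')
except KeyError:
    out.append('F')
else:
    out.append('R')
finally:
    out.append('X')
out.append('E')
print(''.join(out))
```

Execution trace: 'V' (try body) → 'H' (except AttributeError) → 'X' (finally) → 'E' (after the try/except). Output: VHXE

Answer: VHXE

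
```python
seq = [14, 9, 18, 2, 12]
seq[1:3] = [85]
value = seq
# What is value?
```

Trace:
`seq = [14, 9, 18, 2, 12]` → seq = [14, 9, 18, 2, 12]
`seq[1:3] = [85]` → seq = [14, 85, 2, 12]
`value = seq` → value = [14, 85, 2, 12]
So value = [14, 85, 2, 12]

Answer: [14, 85, 2, 12]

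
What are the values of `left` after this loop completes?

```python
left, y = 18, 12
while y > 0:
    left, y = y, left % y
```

GCD of 18 and 12
`left` takes the values: 18 → 12 → 6

Answer: 6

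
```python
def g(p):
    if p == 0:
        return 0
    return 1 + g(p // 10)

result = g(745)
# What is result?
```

Count of digits of 745: 3

Answer: 3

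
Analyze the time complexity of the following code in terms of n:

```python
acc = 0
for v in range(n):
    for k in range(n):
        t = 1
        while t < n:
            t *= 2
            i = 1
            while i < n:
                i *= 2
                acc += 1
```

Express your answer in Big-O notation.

Each loop level contributes: n × n × log n × log n. Multiplying the contributions gives O(n^2 log² n).

Answer: O(n^2 log² n)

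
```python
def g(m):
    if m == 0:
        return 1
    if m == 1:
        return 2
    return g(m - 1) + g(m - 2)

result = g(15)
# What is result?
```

Build up from base cases: g(0)=1, g(1)=2, g(2)=3, g(3)=5, g(4)=8, g(5)=13, g(6)=21, ..., g(15)=1597

Answer: 1597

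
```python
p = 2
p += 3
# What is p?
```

Trace:
`p = 2` → p = 2
`p += 3` → p = 5
So p = 5

Answer: 5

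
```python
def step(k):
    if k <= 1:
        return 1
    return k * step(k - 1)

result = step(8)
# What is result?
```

step(8) = 8 * 7 * 6 * 5 * 4 * 3 * 2 * 1 = 40320

Answer: 40320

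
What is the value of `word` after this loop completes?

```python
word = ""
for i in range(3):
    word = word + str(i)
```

Concatenate digits 0 to 2
`word` takes the values: "" → "0" → "01" → "012"

Answer: "012"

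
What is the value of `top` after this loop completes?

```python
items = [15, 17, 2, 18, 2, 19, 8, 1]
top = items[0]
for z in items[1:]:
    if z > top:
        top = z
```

Maximum of [15, 17, 2, 18, 2, 19, 8, 1]
`top` takes the values: 15 → 17 → 18 → 19

Answer: 19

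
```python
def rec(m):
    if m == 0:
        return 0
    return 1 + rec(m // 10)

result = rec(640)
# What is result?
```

Count of digits of 640: 3

Answer: 3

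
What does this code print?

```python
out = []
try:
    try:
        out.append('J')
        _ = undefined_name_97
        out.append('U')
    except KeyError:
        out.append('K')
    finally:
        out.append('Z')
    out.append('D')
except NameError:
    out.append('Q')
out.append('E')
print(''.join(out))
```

Execution trace: 'J' (inner try body) → 'Z' (inner finally) → 'Q' (except NameError) → 'E' (after the try/except). Output: JZQE

Answer: JZQE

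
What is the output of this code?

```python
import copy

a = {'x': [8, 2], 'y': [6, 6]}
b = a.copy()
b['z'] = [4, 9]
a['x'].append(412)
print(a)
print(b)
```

Key concept: shallow copy of dict with mutable values.
Step by step:
`a = {'x': [8, 2], 'y': [6, 6]}` → a = {'x': [8, 2], 'y': [6, 6]}
`b = a.copy()` → b = {'x': [8, 2], 'y': [6, 6]}
`b['z'] = [4, 9]` → b = {'x': [8, 2], 'y': [6, 6], 'z': [4, 9]}
`a['x'].append(412)` → a = {'x': [8, 2, 412], 'y': [6, 6]}; b = {'x': [8, 2, 412], 'y': [6, 6], 'z': [4, 9]}
`print(a)` → prints {'x': [8, 2, 412], 'y': [6, 6]}
`print(b)` → prints {'x': [8, 2, 412], 'y': [6, 6], 'z': [4, 9]}

Answer:
{'x': [8, 2, 412], 'y': [6, 6]}
{'x': [8, 2, 412], 'y': [6, 6], 'z': [4, 9]}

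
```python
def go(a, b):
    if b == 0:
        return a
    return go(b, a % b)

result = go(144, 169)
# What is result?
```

go(144, 169) -> go(169, 144) -> go(144, 25) -> go(25, 19) -> go(19, 6) -> go(6, 1) -> go(1, 0) -> 1

Answer: 1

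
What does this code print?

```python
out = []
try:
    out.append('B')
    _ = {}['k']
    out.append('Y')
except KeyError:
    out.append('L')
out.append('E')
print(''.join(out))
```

Execution trace: 'B' (try body) → 'L' (except KeyError) → 'E' (after the try/except). Output: BLE

Answer: BLE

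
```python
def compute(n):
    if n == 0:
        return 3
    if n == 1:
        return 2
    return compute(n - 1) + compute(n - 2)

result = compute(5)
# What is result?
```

Build up from base cases: compute(0)=3, compute(1)=2, compute(2)=5, compute(3)=7, compute(4)=12, compute(5)=19

Answer: 19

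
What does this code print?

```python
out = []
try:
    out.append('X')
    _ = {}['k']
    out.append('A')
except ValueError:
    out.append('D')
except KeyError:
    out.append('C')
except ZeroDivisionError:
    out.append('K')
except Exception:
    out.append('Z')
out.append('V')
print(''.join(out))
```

Execution trace: 'X' (try body) → 'C' (except KeyError) → 'V' (after the try/except). Output: XCV

Answer: XCV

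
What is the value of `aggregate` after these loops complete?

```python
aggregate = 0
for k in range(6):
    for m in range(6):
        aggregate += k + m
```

Sum of all k+m for k,m in 6x6
`aggregate` takes the values: 0 → 1 → 3 → 6 → 10 → 15 → 16 → 18 → 21 → 25 → 30 → 36 → 38 → 41 → 45 → 50 → 56 → 63 → 66 → 70 → 75 → 81 → 88 → 96 → 100 → 105 → 111 → 118 → 126 → 135 → 140 → 146 → 153 → 161 → 170 → 180

Answer: 180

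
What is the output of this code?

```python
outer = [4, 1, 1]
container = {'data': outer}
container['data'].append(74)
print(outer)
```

Key concept: dict holds reference to list.
Step by step:
`outer = [4, 1, 1]` → outer = [4, 1, 1]
`container = {'data': outer}` → container = {'data': [4, 1, 1]}
`container['data'].append(74)` → outer = [4, 1, 1, 74]; container = {'data': [4, 1, 1, 74]}
`print(outer)` → prints [4, 1, 1, 74]

Answer: [4, 1, 1, 74]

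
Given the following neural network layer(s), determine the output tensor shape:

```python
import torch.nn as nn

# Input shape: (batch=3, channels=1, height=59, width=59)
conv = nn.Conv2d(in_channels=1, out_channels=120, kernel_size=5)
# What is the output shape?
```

Input: (3, 1, 59, 59) -> Output: (3, 120, 55, 55)

Answer: (3, 120, 55, 55)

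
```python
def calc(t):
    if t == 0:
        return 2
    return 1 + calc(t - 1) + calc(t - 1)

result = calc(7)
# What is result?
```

calc(t) = 1 + 2·calc(t-1), calc(0)=2. Closed form: (2+1)·2^7 - 1 = 383.

Answer: 383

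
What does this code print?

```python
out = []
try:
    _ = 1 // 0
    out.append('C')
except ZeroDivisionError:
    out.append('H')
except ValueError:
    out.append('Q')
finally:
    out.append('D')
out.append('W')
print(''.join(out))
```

Execution trace: 'H' (except ZeroDivisionError) → 'D' (finally) → 'W' (after the try/except). Output: HDW

Answer: HDW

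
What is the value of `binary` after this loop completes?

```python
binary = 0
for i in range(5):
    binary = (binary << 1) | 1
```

Build 5 consecutive 1-bits: 0b11111
`binary` takes the values: 0 → 1 → 3 → 7 → 15 → 31

Answer: 31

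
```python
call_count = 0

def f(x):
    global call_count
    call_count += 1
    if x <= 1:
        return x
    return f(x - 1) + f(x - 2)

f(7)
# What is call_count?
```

Calls(x) = 1 + Calls(x-1) + Calls(x-2); Calls(0)=Calls(1)=1. For x=7 this gives 41.

Answer: 41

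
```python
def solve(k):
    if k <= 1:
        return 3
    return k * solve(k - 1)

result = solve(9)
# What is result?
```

solve(9) = 9 * 8 * 7 * 6 * 5 * 4 * 3 * 2 * 3 = 1088640

Answer: 1088640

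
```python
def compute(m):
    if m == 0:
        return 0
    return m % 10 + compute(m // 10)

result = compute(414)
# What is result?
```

Sum of digits of 414: 4 + 1 + 4 = 9

Answer: 9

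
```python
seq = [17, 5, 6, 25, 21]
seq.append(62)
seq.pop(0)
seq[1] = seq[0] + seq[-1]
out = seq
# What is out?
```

Trace:
`seq = [17, 5, 6, 25, 21]` → seq = [17, 5, 6, 25, 21]
`seq.append(62)` → seq = [17, 5, 6, 25, 21, 62]
`seq.pop(0)` → seq = [5, 6, 25, 21, 62]
`seq[1] = seq[0] + seq[-1]` → seq = [5, 67, 25, 21, 62]
`out = seq` → out = [5, 67, 25, 21, 62]
So out = [5, 67, 25, 21, 62]

Answer: [5, 67, 25, 21, 62]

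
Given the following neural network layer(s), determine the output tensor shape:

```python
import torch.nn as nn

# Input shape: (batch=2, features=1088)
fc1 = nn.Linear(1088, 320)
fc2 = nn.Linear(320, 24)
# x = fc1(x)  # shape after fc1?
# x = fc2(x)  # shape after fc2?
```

Input: (2, 1088) -> after fc1: (2, 320) -> Output: (2, 24)

Answer: (2, 24)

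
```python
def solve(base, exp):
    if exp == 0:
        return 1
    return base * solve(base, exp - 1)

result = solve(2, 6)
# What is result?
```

solve(2, 6) = 2 * 2 * 2 * 2 * 2 * 2 = 64

Answer: 64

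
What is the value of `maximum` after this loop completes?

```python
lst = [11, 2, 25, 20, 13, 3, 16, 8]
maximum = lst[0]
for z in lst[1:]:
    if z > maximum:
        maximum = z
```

Maximum of [11, 2, 25, 20, 13, 3, 16, 8]
`maximum` takes the values: 11 → 25

Answer: 25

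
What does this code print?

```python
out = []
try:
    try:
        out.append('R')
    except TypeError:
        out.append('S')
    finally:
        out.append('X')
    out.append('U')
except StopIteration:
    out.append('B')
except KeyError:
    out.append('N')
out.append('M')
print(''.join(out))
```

Execution trace: 'R' (inner try body, no exception) → 'X' (inner finally) → 'U' (try body, no exception) → 'M' (after the try/except). Output: RXUM

Answer: RXUM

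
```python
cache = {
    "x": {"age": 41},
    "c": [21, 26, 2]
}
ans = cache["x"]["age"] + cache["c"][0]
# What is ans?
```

Trace:
`cache = { ...` → cache = {'x': {'age': 41}, 'c': [21, 26, 2]}
`ans = cache["x"]["age"] + cache["c"][0]` → ans = 62
So ans = 62

Answer: 62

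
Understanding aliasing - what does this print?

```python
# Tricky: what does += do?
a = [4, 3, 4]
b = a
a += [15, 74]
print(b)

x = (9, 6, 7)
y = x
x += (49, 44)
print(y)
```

Key concept: += behavior differs for mutable vs immutable.
Step by step:
`a = [4, 3, 4]` → a = [4, 3, 4]
`b = a` → b = [4, 3, 4] (same object as a)
`a += [15, 74]` → a = [4, 3, 4, 15, 74] (same object as b); b = [4, 3, 4, 15, 74] (same object as a)
`print(b)` → prints [4, 3, 4, 15, 74]
`x = (9, 6, 7)` → x = (9, 6, 7)
`y = x` → y = (9, 6, 7)
`x += (49, 44)` → x = (9, 6, 7, 49, 44)
`print(y)` → prints (9, 6, 7)

Answer:
[4, 3, 4, 15, 74]
(9, 6, 7)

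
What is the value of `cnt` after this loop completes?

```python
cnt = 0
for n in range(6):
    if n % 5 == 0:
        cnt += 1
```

Count numbers divisible by 5 in range(6)
`cnt` takes the values: 0 → 1 → 2

Answer: 2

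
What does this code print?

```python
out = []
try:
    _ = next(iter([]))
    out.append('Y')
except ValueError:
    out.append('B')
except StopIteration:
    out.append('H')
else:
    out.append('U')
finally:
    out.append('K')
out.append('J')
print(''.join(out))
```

Execution trace: 'H' (except StopIteration) → 'K' (finally) → 'J' (after the try/except). Output: HKJ

Answer: HKJ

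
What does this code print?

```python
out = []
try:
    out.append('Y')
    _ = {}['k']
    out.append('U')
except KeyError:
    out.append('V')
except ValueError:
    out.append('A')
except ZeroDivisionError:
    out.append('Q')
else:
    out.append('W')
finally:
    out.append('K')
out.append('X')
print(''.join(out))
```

Execution trace: 'Y' (try body) → 'V' (except KeyError) → 'K' (finally) → 'X' (after the try/except). Output: YVKX

Answer: YVKX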